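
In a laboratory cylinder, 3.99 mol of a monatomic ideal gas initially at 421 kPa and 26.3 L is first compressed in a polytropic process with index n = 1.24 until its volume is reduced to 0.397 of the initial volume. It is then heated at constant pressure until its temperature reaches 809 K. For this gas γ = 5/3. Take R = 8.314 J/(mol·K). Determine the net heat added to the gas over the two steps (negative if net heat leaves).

25200 J

T₁ = P₁V₁/(nR) = 421×26.3/(3.99×8.314) = 334 K.
Step 1 — Polytropic n=1.24: T₂ = T₁(V₁/V₂)^(n−1) = 334×(2.52)^0.24 = 417 K; P₂ = P₁(V₁/V₂)^n = 1320 kPa.
W = (P₁V₁−P₂V₂)/(n−1) = (421×26.3−1320×10.4)/0.24 = -11500 J.
ΔU = nCvΔT = 3.99×12.5×(417−334) = 4120 J.
Q = ΔU + W = -7330 J.
State after step 1: P = 1320 kPa, V = 10.4 L, T = 417 K.
Step 2 — Isobaric: P stays 1320 kPa; V/T = const ⇒ T₂ = 809 K, V₂ = 20.3 L.
W = PΔV = 1320×(20.3−10.4) kPa·L = 13000 J.
ΔU = nCvΔT = 3.99×12.5×(809−417) = 19500 J.
Q = ΔU + W = nCpΔT = 32500 J.
Net over both steps: W = 1560 J, Q = 25200 J, ΔU = 23600 J.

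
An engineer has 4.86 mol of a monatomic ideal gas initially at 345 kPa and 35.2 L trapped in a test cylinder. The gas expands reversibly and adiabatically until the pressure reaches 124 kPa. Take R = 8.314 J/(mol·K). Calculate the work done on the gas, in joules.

T₁ = P₁V₁/(nR) = 345×35.2/(4.86×8.314) = 301 K.
Adiabatic: T₂/T₁ = (P₂/P₁)^((γ−1)/γ) ⇒ T₂ = 301×(0.359)^0.400 = 200 K; V₂ = 65.0 L.
ΔU = nCvΔT = 4.86×12.5×(200−301) = -6120 J.
Q = 0 for an adiabatic process, so W = −ΔU = 6120 J.
Work done on the gas = −W_by = -6120 J.

-6120 J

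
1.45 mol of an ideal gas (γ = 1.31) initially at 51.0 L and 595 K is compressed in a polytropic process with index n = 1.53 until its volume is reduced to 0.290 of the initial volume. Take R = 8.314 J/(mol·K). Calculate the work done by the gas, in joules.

P₁ = nRT₁/V₁ = 1.45×8.314×595/51.0 = 141 kPa.
Polytropic n=1.53: T₂ = T₁(V₁/V₂)^(n−1) = 595×(3.45)^0.53 = 1150 K; P₂ = P₁(V₁/V₂)^n = 935 kPa.
W = (P₁V₁−P₂V₂)/(n−1) = (141×51.0−935×14.8)/0.53 = -12500 J.

-12500 J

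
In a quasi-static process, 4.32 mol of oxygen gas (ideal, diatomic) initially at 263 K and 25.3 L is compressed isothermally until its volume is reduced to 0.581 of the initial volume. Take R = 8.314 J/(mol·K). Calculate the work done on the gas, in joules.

P₁ = nRT₁/V₁ = 4.32×8.314×263/25.3 = 373 kPa.
Isothermal: T stays 263 K; PV = const ⇒ V₂ = 14.7 L, P₂ = 643 kPa.
W = nRT ln(V₂/V₁) = 4.32×8.314×263×ln(0.581) = -5130 J.
Work done on the gas = −W_by = 5130 J.

5130 J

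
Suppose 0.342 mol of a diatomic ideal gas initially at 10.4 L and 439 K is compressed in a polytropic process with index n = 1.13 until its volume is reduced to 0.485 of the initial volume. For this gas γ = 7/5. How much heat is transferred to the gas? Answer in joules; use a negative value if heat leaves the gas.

-639 J

P₁ = nRT₁/V₁ = 0.342×8.314×439/10.4 = 120 kPa.
Polytropic n=1.13: T₂ = T₁(V₁/V₂)^(n−1) = 439×(2.06)^0.13 = 482 K; P₂ = P₁(V₁/V₂)^n = 272 kPa.
W = (P₁V₁−P₂V₂)/(n−1) = (120×10.4−272×5.04)/0.13 = -947 J.
ΔU = nCvΔT = 0.342×20.8×(482−439) = 308 J.
Q = ΔU + W = -639 J.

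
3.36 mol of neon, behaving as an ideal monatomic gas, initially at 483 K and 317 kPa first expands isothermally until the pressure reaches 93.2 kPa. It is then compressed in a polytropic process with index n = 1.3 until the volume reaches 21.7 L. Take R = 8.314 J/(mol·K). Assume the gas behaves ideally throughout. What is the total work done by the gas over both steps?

V₁ = nRT₁/P₁ = 3.36×8.314×483/317 = 42.6 L.
Step 1 — Isothermal: T stays 483 K; PV = const ⇒ V₂ = 145 L, P₂ = 93.2 kPa.
ΔU = 0 (ideal gas, T constant).
W = nRT ln(V₂/V₁) = 3.36×8.314×483×ln(3.40) = 16500 J.
Q = ΔU + W = 16500 J.
State after step 1: P = 93.2 kPa, V = 145 L, T = 483 K.
Step 2 — Polytropic n=1.3: T₂ = T₁(V₁/V₂)^(n−1) = 483×(6.67)^0.30 = 854 K; P₂ = P₁(V₁/V₂)^n = 1100 kPa.
W = (P₁V₁−P₂V₂)/(n−1) = (93.2×145−1100×21.7)/0.30 = -34500 J.
ΔU = nCvΔT = 3.36×12.5×(854−483) = 15500 J.
Q = ΔU + W = -19000 J.
Net over both steps: W = -18000 J, Q = -2460 J, ΔU = 15500 J.

-18000 J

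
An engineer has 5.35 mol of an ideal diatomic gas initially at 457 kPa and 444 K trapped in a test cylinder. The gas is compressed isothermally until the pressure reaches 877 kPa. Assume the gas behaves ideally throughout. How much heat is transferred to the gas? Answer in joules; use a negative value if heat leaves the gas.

V₁ = nRT₁/P₁ = 5.35×8.314×444/457 = 43.2 L.
Isothermal: T stays 444 K; PV = const ⇒ V₂ = 22.5 L, P₂ = 877 kPa.
ΔU = 0 (ideal gas, T constant).
W = nRT ln(V₂/V₁) = 5.35×8.314×444×ln(0.521) = -12900 J.
Q = ΔU + W = -12900 J.

-12900 J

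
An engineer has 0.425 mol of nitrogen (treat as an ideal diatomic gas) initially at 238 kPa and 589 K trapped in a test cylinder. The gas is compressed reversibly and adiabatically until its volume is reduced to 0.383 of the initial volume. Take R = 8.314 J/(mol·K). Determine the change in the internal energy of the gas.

V₁ = nRT₁/P₁ = 0.425×8.314×589/238 = 8.74 L.
Adiabatic: TV^(γ−1) = const ⇒ T₂ = 589×(2.61)^0.400 = 865 K; PV^γ = const ⇒ P₂ = 912 kPa.
For an ideal gas ΔU = nCvΔT with Cv = (5/2)R = 20.8 J/(mol·K).
ΔU = 0.425×20.8×(865−589) = 2430 J.

2430 J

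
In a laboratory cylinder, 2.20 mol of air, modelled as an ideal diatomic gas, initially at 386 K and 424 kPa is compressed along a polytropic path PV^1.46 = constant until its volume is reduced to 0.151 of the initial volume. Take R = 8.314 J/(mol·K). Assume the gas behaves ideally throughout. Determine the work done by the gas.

-21300 J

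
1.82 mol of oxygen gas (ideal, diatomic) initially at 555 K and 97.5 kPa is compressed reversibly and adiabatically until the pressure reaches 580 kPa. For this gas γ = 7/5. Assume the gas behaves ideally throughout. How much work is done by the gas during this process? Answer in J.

-13900 J

V₁ = nRT₁/P₁ = 1.82×8.314×555/97.5 = 86.1 L.
Adiabatic: T₂/T₁ = (P₂/P₁)^((γ−1)/γ) ⇒ T₂ = 555×(5.95)^0.286 = 924 K; V₂ = 24.1 L.
ΔU = nCvΔT = 1.82×20.8×(924−555) = 13900 J.
Q = 0 for an adiabatic process, so W = −ΔU = -13900 J.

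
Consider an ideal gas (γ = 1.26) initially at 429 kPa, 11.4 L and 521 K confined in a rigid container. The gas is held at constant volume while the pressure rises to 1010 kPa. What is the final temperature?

1230 K

Isochoric: V stays 11.4 L; P/T = const ⇒ T₂ = 1230 K, P₂ = 1010 kPa.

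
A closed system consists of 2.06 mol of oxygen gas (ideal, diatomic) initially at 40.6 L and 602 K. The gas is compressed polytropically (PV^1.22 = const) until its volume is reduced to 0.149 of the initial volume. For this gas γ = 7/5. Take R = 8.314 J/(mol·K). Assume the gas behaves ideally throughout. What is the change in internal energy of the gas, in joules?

P₁ = nRT₁/V₁ = 2.06×8.314×602/40.6 = 254 kPa.
Polytropic n=1.22: T₂ = T₁(V₁/V₂)^(n−1) = 602×(6.71)^0.22 = 915 K; P₂ = P₁(V₁/V₂)^n = 2590 kPa.
For an ideal gas ΔU = nCvΔT with Cv = (5/2)R = 20.8 J/(mol·K).
ΔU = 2.06×20.8×(915−602) = 13400 J.

13400 J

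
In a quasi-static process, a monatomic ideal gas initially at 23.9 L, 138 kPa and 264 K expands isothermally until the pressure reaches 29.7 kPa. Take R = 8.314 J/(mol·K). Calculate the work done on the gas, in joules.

n = P₁V₁/(RT₁) = 138×23.9/(8.314×264) = 1.50 mol.
Isothermal: T stays 264 K; PV = const ⇒ V₂ = 111 L, P₂ = 29.7 kPa.
W = nRT ln(V₂/V₁) = 1.50×8.314×264×ln(4.65) = 5070 J.
Work done on the gas = −W_by = -5070 J.

-5070 J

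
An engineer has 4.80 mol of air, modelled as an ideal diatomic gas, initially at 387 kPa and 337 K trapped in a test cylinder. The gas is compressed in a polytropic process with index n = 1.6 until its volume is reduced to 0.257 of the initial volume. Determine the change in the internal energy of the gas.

V₁ = nRT₁/P₁ = 4.80×8.314×337/387 = 34.8 L.
Polytropic n=1.6: T₂ = T₁(V₁/V₂)^(n−1) = 337×(3.89)^0.60 = 762 K; P₂ = P₁(V₁/V₂)^n = 3400 kPa.
For an ideal gas ΔU = nCvΔT with Cv = (5/2)R = 20.8 J/(mol·K).
ΔU = 4.80×20.8×(762−337) = 42400 J.

42400 J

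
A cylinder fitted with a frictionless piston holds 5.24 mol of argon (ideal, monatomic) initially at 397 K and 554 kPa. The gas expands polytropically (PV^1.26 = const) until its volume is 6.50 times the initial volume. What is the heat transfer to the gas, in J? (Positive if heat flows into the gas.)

15600 J

V₁ = nRT₁/P₁ = 5.24×8.314×397/554 = 31.2 L.
Polytropic n=1.26: T₂ = T₁(V₁/V₂)^(n−1) = 397×(0.154)^0.26 = 244 K; P₂ = P₁(V₁/V₂)^n = 52.4 kPa.
W = (P₁V₁−P₂V₂)/(n−1) = (554×31.2−52.4×203)/0.26 = 25600 J.
ΔU = nCvΔT = 5.24×12.5×(244−397) = -10000 J.
Q = ΔU + W = 15600 J.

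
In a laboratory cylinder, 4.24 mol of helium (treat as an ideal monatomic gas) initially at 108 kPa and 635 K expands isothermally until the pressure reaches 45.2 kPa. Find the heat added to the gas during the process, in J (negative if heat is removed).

V₁ = nRT₁/P₁ = 4.24×8.314×635/108 = 207 L.
Isothermal: T stays 635 K; PV = const ⇒ V₂ = 495 L, P₂ = 45.2 kPa.
ΔU = 0 (ideal gas, T constant).
W = nRT ln(V₂/V₁) = 4.24×8.314×635×ln(2.39) = 19500 J.
Q = ΔU + W = 19500 J.

19500 J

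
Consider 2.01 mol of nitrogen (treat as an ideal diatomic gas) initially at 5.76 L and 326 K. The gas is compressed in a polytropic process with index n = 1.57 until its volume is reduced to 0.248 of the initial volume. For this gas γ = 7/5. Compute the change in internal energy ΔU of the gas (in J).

P₁ = nRT₁/V₁ = 2.01×8.314×326/5.76 = 946 kPa.
Polytropic n=1.57: T₂ = T₁(V₁/V₂)^(n−1) = 326×(4.03)^0.57 = 722 K; P₂ = P₁(V₁/V₂)^n = 8440 kPa.
For an ideal gas ΔU = nCvΔT with Cv = (5/2)R = 20.8 J/(mol·K).
ΔU = 2.01×20.8×(722−326) = 16500 J.

16500 J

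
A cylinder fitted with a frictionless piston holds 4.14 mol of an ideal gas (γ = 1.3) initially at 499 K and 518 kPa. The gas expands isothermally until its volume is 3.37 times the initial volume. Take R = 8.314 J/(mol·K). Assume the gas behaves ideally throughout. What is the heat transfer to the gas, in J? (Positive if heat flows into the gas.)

V₁ = nRT₁/P₁ = 4.14×8.314×499/518 = 33.2 L.
Isothermal: T stays 499 K; PV = const ⇒ V₂ = 112 L, P₂ = 154 kPa.
ΔU = 0 (ideal gas, T constant).
W = nRT ln(V₂/V₁) = 4.14×8.314×499×ln(3.37) = 20900 J.
Q = ΔU + W = 20900 J.

20900 J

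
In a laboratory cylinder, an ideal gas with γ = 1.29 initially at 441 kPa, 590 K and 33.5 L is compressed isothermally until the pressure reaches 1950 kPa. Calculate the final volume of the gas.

Isothermal: T stays 590 K; PV = const ⇒ V₂ = 7.58 L, P₂ = 1950 kPa.

7.58 L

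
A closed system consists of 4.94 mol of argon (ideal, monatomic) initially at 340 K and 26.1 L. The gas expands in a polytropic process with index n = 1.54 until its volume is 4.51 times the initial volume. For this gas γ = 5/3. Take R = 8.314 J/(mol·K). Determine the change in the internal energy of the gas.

P₁ = nRT₁/V₁ = 4.94×8.314×340/26.1 = 535 kPa.
Polytropic n=1.54: T₂ = T₁(V₁/V₂)^(n−1) = 340×(0.222)^0.54 = 151 K; P₂ = P₁(V₁/V₂)^n = 52.6 kPa.
For an ideal gas ΔU = nCvΔT with Cv = (3/2)R = 12.5 J/(mol·K).
ΔU = 4.94×12.5×(151−340) = -11700 J.

-11700 J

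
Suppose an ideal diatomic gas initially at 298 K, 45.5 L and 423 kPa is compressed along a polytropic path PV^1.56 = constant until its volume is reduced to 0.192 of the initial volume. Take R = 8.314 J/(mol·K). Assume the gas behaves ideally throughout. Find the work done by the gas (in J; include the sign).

-52200 J

n = P₁V₁/(RT₁) = 423×45.5/(8.314×298) = 7.77 mol.
Polytropic n=1.56: T₂ = T₁(V₁/V₂)^(n−1) = 298×(5.21)^0.56 = 751 K; P₂ = P₁(V₁/V₂)^n = 5550 kPa.
W = (P₁V₁−P₂V₂)/(n−1) = (423×45.5−5550×8.74)/0.56 = -52200 J.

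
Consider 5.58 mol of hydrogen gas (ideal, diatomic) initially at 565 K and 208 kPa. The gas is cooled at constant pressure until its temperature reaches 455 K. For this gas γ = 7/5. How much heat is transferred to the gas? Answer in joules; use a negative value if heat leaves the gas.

V₁ = nRT₁/P₁ = 5.58×8.314×565/208 = 126 L.
Isobaric: P stays 208 kPa; V/T = const ⇒ T₂ = 455 K, V₂ = 101 L.
W = PΔV = 208×(101−126) kPa·L = -5100 J.
ΔU = nCvΔT = 5.58×20.8×(455−565) = -12800 J.
Q = ΔU + W = nCpΔT = -17900 J.

-17900 J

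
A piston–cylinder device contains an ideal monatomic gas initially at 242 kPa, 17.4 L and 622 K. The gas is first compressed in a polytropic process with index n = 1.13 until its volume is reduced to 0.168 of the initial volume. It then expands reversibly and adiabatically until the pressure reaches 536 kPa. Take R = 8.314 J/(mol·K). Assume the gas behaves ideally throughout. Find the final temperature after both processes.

n = P₁V₁/(RT₁) = 242×17.4/(8.314×622) = 0.814 mol.
Step 1 — Polytropic n=1.13: T₂ = T₁(V₁/V₂)^(n−1) = 622×(5.95)^0.13 = 784 K; P₂ = P₁(V₁/V₂)^n = 1820 kPa.
W = (P₁V₁−P₂V₂)/(n−1) = (242×17.4−1820×2.92)/0.13 = -8450 J.
ΔU = nCvΔT = 0.814×12.5×(784−622) = 1650 J.
Q = ΔU + W = -6810 J.
State after step 1: P = 1820 kPa, V = 2.92 L, T = 784 K.
Step 2 — Adiabatic: T₂/T₁ = (P₂/P₁)^((γ−1)/γ) ⇒ T₂ = 784×(0.295)^0.400 = 481 K; V₂ = 6.08 L.
ΔU = nCvΔT = 0.814×12.5×(481−784) = -3080 J.
Q = 0 for an adiabatic process, so W = −ΔU = 3080 J.
Net over both steps: W = -5380 J, Q = -6810 J, ΔU = -1430 J.

481 K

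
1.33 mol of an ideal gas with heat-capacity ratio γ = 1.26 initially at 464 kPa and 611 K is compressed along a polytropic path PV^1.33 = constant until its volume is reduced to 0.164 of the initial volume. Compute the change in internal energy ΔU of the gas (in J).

21200 J

V₁ = nRT₁/P₁ = 1.33×8.314×611/464 = 14.6 L.
Polytropic n=1.33: T₂ = T₁(V₁/V₂)^(n−1) = 611×(6.10)^0.33 = 1110 K; P₂ = P₁(V₁/V₂)^n = 5140 kPa.
For an ideal gas ΔU = nCvΔT with Cv = R/(γ−1) = 32.0 J/(mol·K).
ΔU = 1.33×32.0×(1110−611) = 21200 J.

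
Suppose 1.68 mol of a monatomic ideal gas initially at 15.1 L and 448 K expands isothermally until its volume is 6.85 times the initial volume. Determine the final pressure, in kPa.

60.5 kPa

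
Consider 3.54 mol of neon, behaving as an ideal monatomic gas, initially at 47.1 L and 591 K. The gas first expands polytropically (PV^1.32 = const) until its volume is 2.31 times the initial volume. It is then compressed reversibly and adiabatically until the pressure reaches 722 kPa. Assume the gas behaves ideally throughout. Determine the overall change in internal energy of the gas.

P₁ = nRT₁/V₁ = 3.54×8.314×591/47.1 = 369 kPa.
Step 1 — Polytropic n=1.32: T₂ = T₁(V₁/V₂)^(n−1) = 591×(0.433)^0.32 = 452 K; P₂ = P₁(V₁/V₂)^n = 122 kPa.
W = (P₁V₁−P₂V₂)/(n−1) = (369×47.1−122×109)/0.32 = 12800 J.
ΔU = nCvΔT = 3.54×12.5×(452−591) = -6130 J.
Q = ΔU + W = 6640 J.
State after step 1: P = 122 kPa, V = 109 L, T = 452 K.
Step 2 — Adiabatic: T₂/T₁ = (P₂/P₁)^((γ−1)/γ) ⇒ T₂ = 452×(5.90)^0.400 = 920 K; V₂ = 37.5 L.
ΔU = nCvΔT = 3.54×12.5×(920−452) = 20600 J.
Q = 0 for an adiabatic process, so W = −ΔU = -20600 J.
Net over both steps: W = -7870 J, Q = 6640 J, ΔU = 14500 J.

14500 J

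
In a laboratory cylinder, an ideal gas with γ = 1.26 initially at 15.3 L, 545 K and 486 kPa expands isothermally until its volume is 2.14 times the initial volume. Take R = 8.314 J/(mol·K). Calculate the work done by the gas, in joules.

5660 J

n = P₁V₁/(RT₁) = 486×15.3/(8.314×545) = 1.64 mol.
Isothermal: T stays 545 K; PV = const ⇒ V₂ = 32.7 L, P₂ = 227 kPa.
W = nRT ln(V₂/V₁) = 1.64×8.314×545×ln(2.14) = 5660 J.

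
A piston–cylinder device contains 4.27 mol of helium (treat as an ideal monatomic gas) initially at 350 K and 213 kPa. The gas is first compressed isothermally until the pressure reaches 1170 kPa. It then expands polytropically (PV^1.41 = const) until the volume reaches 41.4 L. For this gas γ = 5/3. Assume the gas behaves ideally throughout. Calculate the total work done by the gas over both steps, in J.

-8210 J

V₁ = nRT₁/P₁ = 4.27×8.314×350/213 = 58.3 L.
Step 1 — Isothermal: T stays 350 K; PV = const ⇒ V₂ = 10.6 L, P₂ = 1170 kPa.
ΔU = 0 (ideal gas, T constant).
W = nRT ln(V₂/V₁) = 4.27×8.314×350×ln(0.182) = -21200 J.
Q = ΔU + W = -21200 J.
State after step 1: P = 1170 kPa, V = 10.6 L, T = 350 K.
Step 2 — Polytropic n=1.41: T₂ = T₁(V₁/V₂)^(n−1) = 350×(0.257)^0.41 = 200 K; P₂ = P₁(V₁/V₂)^n = 172 kPa.
W = (P₁V₁−P₂V₂)/(n−1) = (1170×10.6−172×41.4)/0.41 = 13000 J.
ΔU = nCvΔT = 4.27×12.5×(200−350) = -7970 J.
Q = ΔU + W = 4990 J.
Net over both steps: W = -8210 J, Q = -16200 J, ΔU = -7970 J.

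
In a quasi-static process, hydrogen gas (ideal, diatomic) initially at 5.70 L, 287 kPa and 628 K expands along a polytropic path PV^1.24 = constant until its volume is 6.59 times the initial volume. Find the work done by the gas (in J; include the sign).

n = P₁V₁/(RT₁) = 287×5.70/(8.314×628) = 0.313 mol.
Polytropic n=1.24: T₂ = T₁(V₁/V₂)^(n−1) = 628×(0.152)^0.24 = 399 K; P₂ = P₁(V₁/V₂)^n = 27.7 kPa.
W = (P₁V₁−P₂V₂)/(n−1) = (287×5.70−27.7×37.6)/0.24 = 2480 J.

2480 J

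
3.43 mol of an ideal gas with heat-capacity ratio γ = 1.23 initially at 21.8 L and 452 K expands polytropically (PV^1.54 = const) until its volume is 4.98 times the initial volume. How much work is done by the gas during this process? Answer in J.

13800 J

P₁ = nRT₁/V₁ = 3.43×8.314×452/21.8 = 591 kPa.
Polytropic n=1.54: T₂ = T₁(V₁/V₂)^(n−1) = 452×(0.201)^0.54 = 190 K; P₂ = P₁(V₁/V₂)^n = 49.9 kPa.
W = (P₁V₁−P₂V₂)/(n−1) = (591×21.8−49.9×109)/0.54 = 13800 J.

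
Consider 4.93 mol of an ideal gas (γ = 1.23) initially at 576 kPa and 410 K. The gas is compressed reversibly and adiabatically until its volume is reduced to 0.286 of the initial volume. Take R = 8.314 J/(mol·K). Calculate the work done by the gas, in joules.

-24400 J

V₁ = nRT₁/P₁ = 4.93×8.314×410/576 = 29.2 L.
Adiabatic: TV^(γ−1) = const ⇒ T₂ = 410×(3.50)^0.230 = 547 K; PV^γ = const ⇒ P₂ = 2690 kPa.
ΔU = nCvΔT = 4.93×36.1×(547−410) = 24400 J.
Q = 0 for an adiabatic process, so W = −ΔU = -24400 J.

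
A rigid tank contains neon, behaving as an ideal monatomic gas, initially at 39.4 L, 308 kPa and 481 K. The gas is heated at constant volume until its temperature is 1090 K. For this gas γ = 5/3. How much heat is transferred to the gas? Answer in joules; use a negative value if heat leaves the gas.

n = P₁V₁/(RT₁) = 308×39.4/(8.314×481) = 3.03 mol.
Isochoric: V stays 39.4 L; P/T = const ⇒ T₂ = 1090 K, P₂ = 698 kPa.
W = 0 (no volume change).
ΔU = nCvΔT = 3.03×12.5×(1090−481) = 23000 J.
Q = ΔU = 23000 J.

23000 J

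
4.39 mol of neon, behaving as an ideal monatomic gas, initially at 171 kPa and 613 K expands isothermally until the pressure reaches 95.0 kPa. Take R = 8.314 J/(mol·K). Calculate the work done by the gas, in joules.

V₁ = nRT₁/P₁ = 4.39×8.314×613/171 = 131 L.
Isothermal: T stays 613 K; PV = const ⇒ V₂ = 236 L, P₂ = 95.0 kPa.
W = nRT ln(V₂/V₁) = 4.39×8.314×613×ln(1.80) = 13200 J.

13200 J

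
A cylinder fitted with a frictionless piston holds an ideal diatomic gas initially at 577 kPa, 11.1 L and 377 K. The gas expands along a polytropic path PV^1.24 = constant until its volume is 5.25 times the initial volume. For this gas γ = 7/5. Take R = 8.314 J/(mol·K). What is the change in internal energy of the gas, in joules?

n = P₁V₁/(RT₁) = 577×11.1/(8.314×377) = 2.04 mol.
Polytropic n=1.24: T₂ = T₁(V₁/V₂)^(n−1) = 377×(0.190)^0.24 = 253 K; P₂ = P₁(V₁/V₂)^n = 73.8 kPa.
For an ideal gas ΔU = nCvΔT with Cv = (5/2)R = 20.8 J/(mol·K).
ΔU = 2.04×20.8×(253−377) = -5260 J.

-5260 J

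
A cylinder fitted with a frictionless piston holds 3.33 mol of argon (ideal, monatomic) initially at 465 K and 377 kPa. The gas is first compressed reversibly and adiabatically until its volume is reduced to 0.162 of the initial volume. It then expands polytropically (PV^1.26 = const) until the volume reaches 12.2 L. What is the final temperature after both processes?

1270 K

V₁ = nRT₁/P₁ = 3.33×8.314×465/377 = 34.1 L.
Step 1 — Adiabatic: TV^(γ−1) = const ⇒ T₂ = 465×(6.17)^0.667 = 1560 K; PV^γ = const ⇒ P₂ = 7830 kPa.
ΔU = nCvΔT = 3.33×12.5×(1560−465) = 45700 J.
Q = 0 for an adiabatic process, so W = −ΔU = -45700 J.
State after step 1: P = 7830 kPa, V = 5.53 L, T = 1560 K.
Step 2 — Polytropic n=1.26: T₂ = T₁(V₁/V₂)^(n−1) = 1560×(0.453)^0.26 = 1270 K; P₂ = P₁(V₁/V₂)^n = 2890 kPa.
W = (P₁V₁−P₂V₂)/(n−1) = (7830×5.53−2890×12.2)/0.26 = 31000 J.
ΔU = nCvΔT = 3.33×12.5×(1270−1560) = -12100 J.
Q = ΔU + W = 18900 J.
Net over both steps: W = -14700 J, Q = 18900 J, ΔU = 33600 J.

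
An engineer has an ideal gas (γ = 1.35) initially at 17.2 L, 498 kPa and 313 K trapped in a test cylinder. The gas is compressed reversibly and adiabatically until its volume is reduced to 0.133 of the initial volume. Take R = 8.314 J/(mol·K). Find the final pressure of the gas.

Adiabatic: TV^(γ−1) = const ⇒ T₂ = 313×(7.52)^0.350 = 634 K; PV^γ = const ⇒ P₂ = 7590 kPa.

7590 kPa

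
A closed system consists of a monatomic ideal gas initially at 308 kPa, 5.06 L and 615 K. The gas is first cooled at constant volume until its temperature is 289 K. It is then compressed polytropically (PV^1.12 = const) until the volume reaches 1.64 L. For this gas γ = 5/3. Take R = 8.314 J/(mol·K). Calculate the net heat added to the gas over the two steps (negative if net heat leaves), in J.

-1960 J

n = P₁V₁/(RT₁) = 308×5.06/(8.314×615) = 0.305 mol.
Step 1 — Isochoric: V stays 5.06 L; P/T = const ⇒ T₂ = 289 K, P₂ = 145 kPa.
W = 0 (no volume change).
ΔU = nCvΔT = 0.305×12.5×(289−615) = -1240 J.
Q = ΔU = -1240 J.
State after step 1: P = 145 kPa, V = 5.06 L, T = 289 K.
Step 2 — Polytropic n=1.12: T₂ = T₁(V₁/V₂)^(n−1) = 289×(3.09)^0.12 = 331 K; P₂ = P₁(V₁/V₂)^n = 511 kPa.
W = (P₁V₁−P₂V₂)/(n−1) = (145×5.06−511×1.64)/0.12 = -884 J.
ΔU = nCvΔT = 0.305×12.5×(331−289) = 159 J.
Q = ΔU + W = -724 J.
Net over both steps: W = -884 J, Q = -1960 J, ΔU = -1080 J.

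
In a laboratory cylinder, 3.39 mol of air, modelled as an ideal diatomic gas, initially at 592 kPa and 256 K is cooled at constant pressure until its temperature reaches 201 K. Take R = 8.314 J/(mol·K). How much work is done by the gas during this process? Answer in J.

-1550 J

V₁ = nRT₁/P₁ = 3.39×8.314×256/592 = 12.2 L.
Isobaric: P stays 592 kPa; V/T = const ⇒ T₂ = 201 K, V₂ = 9.57 L.
W = PΔV = 592×(9.57−12.2) kPa·L = -1550 J.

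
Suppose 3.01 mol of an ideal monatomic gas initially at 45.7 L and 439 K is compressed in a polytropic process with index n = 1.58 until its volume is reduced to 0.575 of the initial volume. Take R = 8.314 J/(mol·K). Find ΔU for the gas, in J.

P₁ = nRT₁/V₁ = 3.01×8.314×439/45.7 = 240 kPa.
Polytropic n=1.58: T₂ = T₁(V₁/V₂)^(n−1) = 439×(1.74)^0.58 = 605 K; P₂ = P₁(V₁/V₂)^n = 576 kPa.
For an ideal gas ΔU = nCvΔT with Cv = (3/2)R = 12.5 J/(mol·K).
ΔU = 3.01×12.5×(605−439) = 6240 J.

6240 J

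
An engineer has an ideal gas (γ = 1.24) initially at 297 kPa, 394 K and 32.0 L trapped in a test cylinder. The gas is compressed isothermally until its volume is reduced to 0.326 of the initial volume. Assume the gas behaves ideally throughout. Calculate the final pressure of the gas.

Isothermal: T stays 394 K; PV = const ⇒ V₂ = 10.4 L, P₂ = 911 kPa.

911 kPa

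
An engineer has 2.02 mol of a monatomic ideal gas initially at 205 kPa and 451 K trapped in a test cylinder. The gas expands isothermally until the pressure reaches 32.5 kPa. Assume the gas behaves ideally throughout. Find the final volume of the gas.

233 L

V₁ = nRT₁/P₁ = 2.02×8.314×451/205 = 36.9 L.
Isothermal: T stays 451 K; PV = const ⇒ V₂ = 233 L, P₂ = 32.5 kPa.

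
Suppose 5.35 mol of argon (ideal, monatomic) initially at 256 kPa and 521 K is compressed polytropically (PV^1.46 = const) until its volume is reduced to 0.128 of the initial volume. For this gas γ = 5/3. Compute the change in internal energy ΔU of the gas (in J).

V₁ = nRT₁/P₁ = 5.35×8.314×521/256 = 90.5 L.
Polytropic n=1.46: T₂ = T₁(V₁/V₂)^(n−1) = 521×(7.81)^0.46 = 1340 K; P₂ = P₁(V₁/V₂)^n = 5150 kPa.
For an ideal gas ΔU = nCvΔT with Cv = (3/2)R = 12.5 J/(mol·K).
ΔU = 5.35×12.5×(1340−521) = 54700 J.

54700 J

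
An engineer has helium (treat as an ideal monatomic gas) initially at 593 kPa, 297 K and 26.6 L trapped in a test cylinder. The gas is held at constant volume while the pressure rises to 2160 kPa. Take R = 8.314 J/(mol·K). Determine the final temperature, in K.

1080 K

Isochoric: V stays 26.6 L; P/T = const ⇒ T₂ = 1080 K, P₂ = 2160 kPa.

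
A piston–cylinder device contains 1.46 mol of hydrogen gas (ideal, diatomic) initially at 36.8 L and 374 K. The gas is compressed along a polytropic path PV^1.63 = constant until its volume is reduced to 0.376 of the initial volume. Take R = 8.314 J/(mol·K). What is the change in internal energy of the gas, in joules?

P₁ = nRT₁/V₁ = 1.46×8.314×374/36.8 = 123 kPa.
Polytropic n=1.63: T₂ = T₁(V₁/V₂)^(n−1) = 374×(2.66)^0.63 = 693 K; P₂ = P₁(V₁/V₂)^n = 608 kPa.
For an ideal gas ΔU = nCvΔT with Cv = (5/2)R = 20.8 J/(mol·K).
ΔU = 1.46×20.8×(693−374) = 9670 J.

9670 J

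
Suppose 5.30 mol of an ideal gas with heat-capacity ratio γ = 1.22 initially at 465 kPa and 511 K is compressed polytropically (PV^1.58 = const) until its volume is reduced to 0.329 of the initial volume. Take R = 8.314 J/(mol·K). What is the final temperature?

V₁ = nRT₁/P₁ = 5.30×8.314×511/465 = 48.4 L.
Polytropic n=1.58: T₂ = T₁(V₁/V₂)^(n−1) = 511×(3.04)^0.58 = 974 K; P₂ = P₁(V₁/V₂)^n = 2690 kPa.

974 K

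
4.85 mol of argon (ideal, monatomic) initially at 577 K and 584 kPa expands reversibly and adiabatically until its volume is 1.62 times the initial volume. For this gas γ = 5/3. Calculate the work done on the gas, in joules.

V₁ = nRT₁/P₁ = 4.85×8.314×577/584 = 39.8 L.
Adiabatic: TV^(γ−1) = const ⇒ T₂ = 577×(0.617)^0.667 = 418 K; PV^γ = const ⇒ P₂ = 261 kPa.
ΔU = nCvΔT = 4.85×12.5×(418−577) = -9600 J.
Q = 0 for an adiabatic process, so W = −ΔU = 9600 J.
Work done on the gas = −W_by = -9600 J.

-9600 J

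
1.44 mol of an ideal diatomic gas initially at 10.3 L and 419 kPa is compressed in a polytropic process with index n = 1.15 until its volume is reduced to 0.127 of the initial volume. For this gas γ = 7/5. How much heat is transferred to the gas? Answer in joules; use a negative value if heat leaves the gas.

-6520 J

T₁ = P₁V₁/(nR) = 419×10.3/(1.44×8.314) = 360 K.
Polytropic n=1.15: T₂ = T₁(V₁/V₂)^(n−1) = 360×(7.87)^0.15 = 491 K; P₂ = P₁(V₁/V₂)^n = 4500 kPa.
W = (P₁V₁−P₂V₂)/(n−1) = (419×10.3−4500×1.31)/0.15 = -10400 J.
ΔU = nCvΔT = 1.44×20.8×(491−360) = 3910 J.
Q = ΔU + W = -6520 J.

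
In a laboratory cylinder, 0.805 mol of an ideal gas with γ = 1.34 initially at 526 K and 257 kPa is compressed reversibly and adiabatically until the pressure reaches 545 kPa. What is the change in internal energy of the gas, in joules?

2180 J

V₁ = nRT₁/P₁ = 0.805×8.314×526/257 = 13.7 L.
Adiabatic: T₂/T₁ = (P₂/P₁)^((γ−1)/γ) ⇒ T₂ = 526×(2.12)^0.254 = 637 K; V₂ = 7.82 L.
For an ideal gas ΔU = nCvΔT with Cv = R/(γ−1) = 24.5 J/(mol·K).
ΔU = 0.805×24.5×(637−526) = 2180 J.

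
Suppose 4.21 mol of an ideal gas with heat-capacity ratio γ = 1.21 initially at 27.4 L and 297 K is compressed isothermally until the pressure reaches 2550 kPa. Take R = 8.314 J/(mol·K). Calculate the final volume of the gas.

4.08 L

P₁ = nRT₁/V₁ = 4.21×8.314×297/27.4 = 379 kPa.
Isothermal: T stays 297 K; PV = const ⇒ V₂ = 4.08 L, P₂ = 2550 kPa.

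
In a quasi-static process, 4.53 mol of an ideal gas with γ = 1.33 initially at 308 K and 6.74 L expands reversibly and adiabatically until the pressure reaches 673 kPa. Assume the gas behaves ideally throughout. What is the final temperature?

P₁ = nRT₁/V₁ = 4.53×8.314×308/6.74 = 1720 kPa.
Adiabatic: T₂/T₁ = (P₂/P₁)^((γ−1)/γ) ⇒ T₂ = 308×(0.391)^0.248 = 244 K; V₂ = 13.7 L.

244 K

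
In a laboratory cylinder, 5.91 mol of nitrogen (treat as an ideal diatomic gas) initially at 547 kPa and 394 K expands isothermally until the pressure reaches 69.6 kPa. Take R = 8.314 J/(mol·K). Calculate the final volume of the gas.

278 L

V₁ = nRT₁/P₁ = 5.91×8.314×394/547 = 35.4 L.
Isothermal: T stays 394 K; PV = const ⇒ V₂ = 278 L, P₂ = 69.6 kPa.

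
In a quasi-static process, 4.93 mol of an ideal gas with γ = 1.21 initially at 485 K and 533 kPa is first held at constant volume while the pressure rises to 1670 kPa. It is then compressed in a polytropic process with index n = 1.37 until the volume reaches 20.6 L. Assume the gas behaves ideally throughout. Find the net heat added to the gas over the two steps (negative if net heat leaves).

V₁ = nRT₁/P₁ = 4.93×8.314×485/533 = 37.3 L.
Step 1 — Isochoric: V stays 37.3 L; P/T = const ⇒ T₂ = 1520 K, P₂ = 1670 kPa.
W = 0 (no volume change).
ΔU = nCvΔT = 4.93×39.6×(1520−485) = 202000 J.
Q = ΔU = 202000 J.
State after step 1: P = 1670 kPa, V = 37.3 L, T = 1520 K.
Step 2 — Polytropic n=1.37: T₂ = T₁(V₁/V₂)^(n−1) = 1520×(1.81)^0.37 = 1890 K; P₂ = P₁(V₁/V₂)^n = 3770 kPa.
W = (P₁V₁−P₂V₂)/(n−1) = (1670×37.3−3770×20.6)/0.37 = -41300 J.
ΔU = nCvΔT = 4.93×39.6×(1890−1520) = 72900 J.
Q = ΔU + W = 31500 J.
Net over both steps: W = -41300 J, Q = 233000 J, ΔU = 275000 J.

233000 J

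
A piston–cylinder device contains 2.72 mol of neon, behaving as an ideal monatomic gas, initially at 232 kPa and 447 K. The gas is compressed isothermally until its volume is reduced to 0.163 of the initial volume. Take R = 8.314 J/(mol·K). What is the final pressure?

V₁ = nRT₁/P₁ = 2.72×8.314×447/232 = 43.6 L.
Isothermal: T stays 447 K; PV = const ⇒ V₂ = 7.10 L, P₂ = 1420 kPa.

1420 kPa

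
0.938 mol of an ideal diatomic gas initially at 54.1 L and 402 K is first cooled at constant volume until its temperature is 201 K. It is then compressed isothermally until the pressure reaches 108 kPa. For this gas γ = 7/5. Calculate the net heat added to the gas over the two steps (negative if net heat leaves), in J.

P₁ = nRT₁/V₁ = 0.938×8.314×402/54.1 = 57.9 kPa.
Step 1 — Isochoric: V stays 54.1 L; P/T = const ⇒ T₂ = 201 K, P₂ = 29.0 kPa.
W = 0 (no volume change).
ΔU = nCvΔT = 0.938×20.8×(201−402) = -3920 J.
Q = ΔU = -3920 J.
State after step 1: P = 29.0 kPa, V = 54.1 L, T = 201 K.
Step 2 — Isothermal: T stays 201 K; PV = const ⇒ V₂ = 14.5 L, P₂ = 108 kPa.
ΔU = 0 (ideal gas, T constant).
W = nRT ln(V₂/V₁) = 0.938×8.314×201×ln(0.268) = -2060 J.
Q = ΔU + W = -2060 J.
Net over both steps: W = -2060 J, Q = -5980 J, ΔU = -3920 J.

-5980 J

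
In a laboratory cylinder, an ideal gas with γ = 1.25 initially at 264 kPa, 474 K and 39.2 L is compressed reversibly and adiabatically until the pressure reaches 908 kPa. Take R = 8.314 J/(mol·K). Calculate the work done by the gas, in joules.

-11600 J

n = P₁V₁/(RT₁) = 264×39.2/(8.314×474) = 2.63 mol.
Adiabatic: T₂/T₁ = (P₂/P₁)^((γ−1)/γ) ⇒ T₂ = 474×(3.44)^0.200 = 607 K; V₂ = 14.6 L.
ΔU = nCvΔT = 2.63×33.3×(607−474) = 11600 J.
Q = 0 for an adiabatic process, so W = −ΔU = -11600 J.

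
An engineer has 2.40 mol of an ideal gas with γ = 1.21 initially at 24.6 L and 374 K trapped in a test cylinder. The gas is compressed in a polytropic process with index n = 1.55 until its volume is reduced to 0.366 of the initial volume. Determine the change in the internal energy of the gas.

P₁ = nRT₁/V₁ = 2.40×8.314×374/24.6 = 303 kPa.
Polytropic n=1.55: T₂ = T₁(V₁/V₂)^(n−1) = 374×(2.73)^0.55 = 650 K; P₂ = P₁(V₁/V₂)^n = 1440 kPa.
For an ideal gas ΔU = nCvΔT with Cv = R/(γ−1) = 39.6 J/(mol·K).
ΔU = 2.40×39.6×(650−374) = 26200 J.

26200 J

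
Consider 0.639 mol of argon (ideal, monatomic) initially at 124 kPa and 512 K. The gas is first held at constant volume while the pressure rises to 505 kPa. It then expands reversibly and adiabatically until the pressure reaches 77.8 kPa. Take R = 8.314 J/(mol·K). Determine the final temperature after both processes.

987 K

V₁ = nRT₁/P₁ = 0.639×8.314×512/124 = 21.9 L.
Step 1 — Isochoric: V stays 21.9 L; P/T = const ⇒ T₂ = 2090 K, P₂ = 505 kPa.
W = 0 (no volume change).
ΔU = nCvΔT = 0.639×12.5×(2090−512) = 12500 J.
Q = ΔU = 12500 J.
State after step 1: P = 505 kPa, V = 21.9 L, T = 2090 K.
Step 2 — Adiabatic: T₂/T₁ = (P₂/P₁)^((γ−1)/γ) ⇒ T₂ = 2090×(0.154)^0.400 = 987 K; V₂ = 67.4 L.
ΔU = nCvΔT = 0.639×12.5×(987−2090) = -8750 J.
Q = 0 for an adiabatic process, so W = −ΔU = 8750 J.
Net over both steps: W = 8750 J, Q = 12500 J, ΔU = 3780 J.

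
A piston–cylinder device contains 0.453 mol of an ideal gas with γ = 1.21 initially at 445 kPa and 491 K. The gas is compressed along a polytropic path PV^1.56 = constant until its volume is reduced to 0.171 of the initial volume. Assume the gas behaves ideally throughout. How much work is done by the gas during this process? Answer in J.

-5580 J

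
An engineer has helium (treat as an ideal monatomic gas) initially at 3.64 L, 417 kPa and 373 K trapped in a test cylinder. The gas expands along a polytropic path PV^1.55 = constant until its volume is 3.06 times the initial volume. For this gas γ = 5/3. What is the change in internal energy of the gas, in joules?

n = P₁V₁/(RT₁) = 417×3.64/(8.314×373) = 0.489 mol.
Polytropic n=1.55: T₂ = T₁(V₁/V₂)^(n−1) = 373×(0.327)^0.55 = 202 K; P₂ = P₁(V₁/V₂)^n = 73.7 kPa.
For an ideal gas ΔU = nCvΔT with Cv = (3/2)R = 12.5 J/(mol·K).
ΔU = 0.489×12.5×(202−373) = -1050 J.

-1050 J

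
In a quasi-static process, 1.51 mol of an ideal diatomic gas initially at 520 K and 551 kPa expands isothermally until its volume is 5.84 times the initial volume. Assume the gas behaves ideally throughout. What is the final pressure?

V₁ = nRT₁/P₁ = 1.51×8.314×520/551 = 11.8 L.
Isothermal: T stays 520 K; PV = const ⇒ V₂ = 69.2 L, P₂ = 94.3 kPa.

94.3 kPa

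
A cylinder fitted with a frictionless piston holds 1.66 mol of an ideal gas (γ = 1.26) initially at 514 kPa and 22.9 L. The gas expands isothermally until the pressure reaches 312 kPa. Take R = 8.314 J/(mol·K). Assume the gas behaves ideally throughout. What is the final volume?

37.7 L

T₁ = P₁V₁/(nR) = 514×22.9/(1.66×8.314) = 853 K.
Isothermal: T stays 853 K; PV = const ⇒ V₂ = 37.7 L, P₂ = 312 kPa.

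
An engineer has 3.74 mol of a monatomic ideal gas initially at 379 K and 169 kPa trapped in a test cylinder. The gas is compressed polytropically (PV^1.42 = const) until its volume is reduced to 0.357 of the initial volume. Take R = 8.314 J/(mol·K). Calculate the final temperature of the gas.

584 K

V₁ = nRT₁/P₁ = 3.74×8.314×379/169 = 69.7 L.
Polytropic n=1.42: T₂ = T₁(V₁/V₂)^(n−1) = 379×(2.80)^0.42 = 584 K; P₂ = P₁(V₁/V₂)^n = 730 kPa.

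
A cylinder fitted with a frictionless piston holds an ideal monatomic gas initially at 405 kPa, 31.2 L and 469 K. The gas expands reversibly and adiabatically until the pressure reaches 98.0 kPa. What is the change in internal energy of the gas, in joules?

n = P₁V₁/(RT₁) = 405×31.2/(8.314×469) = 3.24 mol.
Adiabatic: T₂/T₁ = (P₂/P₁)^((γ−1)/γ) ⇒ T₂ = 469×(0.242)^0.400 = 266 K; V₂ = 73.1 L.
For an ideal gas ΔU = nCvΔT with Cv = (3/2)R = 12.5 J/(mol·K).
ΔU = 3.24×12.5×(266−469) = -8210 J.

-8210 J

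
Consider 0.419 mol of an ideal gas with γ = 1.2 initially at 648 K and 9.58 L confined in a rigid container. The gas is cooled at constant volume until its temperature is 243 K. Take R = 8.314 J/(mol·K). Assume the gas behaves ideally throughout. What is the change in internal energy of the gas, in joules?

P₁ = nRT₁/V₁ = 0.419×8.314×648/9.58 = 236 kPa.
Isochoric: V stays 9.58 L; P/T = const ⇒ T₂ = 243 K, P₂ = 88.4 kPa.
For an ideal gas ΔU = nCvΔT with Cv = R/(γ−1) = 41.6 J/(mol·K).
ΔU = 0.419×41.6×(243−648) = -7050 J.

-7050 J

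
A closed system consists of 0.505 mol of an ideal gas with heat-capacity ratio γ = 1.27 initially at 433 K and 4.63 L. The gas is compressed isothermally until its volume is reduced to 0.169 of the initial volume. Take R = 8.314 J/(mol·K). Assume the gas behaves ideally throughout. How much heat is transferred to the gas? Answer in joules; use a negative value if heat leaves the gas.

P₁ = nRT₁/V₁ = 0.505×8.314×433/4.63 = 393 kPa.
Isothermal: T stays 433 K; PV = const ⇒ V₂ = 0.782 L, P₂ = 2320 kPa.
ΔU = 0 (ideal gas, T constant).
W = nRT ln(V₂/V₁) = 0.505×8.314×433×ln(0.169) = -3230 J.
Q = ΔU + W = -3230 J.

-3230 J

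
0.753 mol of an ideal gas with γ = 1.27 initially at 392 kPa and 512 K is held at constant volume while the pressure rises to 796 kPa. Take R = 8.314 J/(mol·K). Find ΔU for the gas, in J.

V₁ = nRT₁/P₁ = 0.753×8.314×512/392 = 8.18 L.
Isochoric: V stays 8.18 L; P/T = const ⇒ T₂ = 1040 K, P₂ = 796 kPa.
For an ideal gas ΔU = nCvΔT with Cv = R/(γ−1) = 30.8 J/(mol·K).
ΔU = 0.753×30.8×(1040−512) = 12200 J.

12200 J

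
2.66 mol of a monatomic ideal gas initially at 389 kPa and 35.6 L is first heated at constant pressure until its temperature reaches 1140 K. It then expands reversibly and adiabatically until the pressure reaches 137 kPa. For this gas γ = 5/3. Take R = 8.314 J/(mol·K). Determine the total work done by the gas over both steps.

T₁ = P₁V₁/(nR) = 389×35.6/(2.66×8.314) = 626 K.
Step 1 — Isobaric: P stays 389 kPa; V/T = const ⇒ T₂ = 1140 K, V₂ = 64.8 L.
W = PΔV = 389×(64.8−35.6) kPa·L = 11400 J.
ΔU = nCvΔT = 2.66×12.5×(1140−626) = 17000 J.
Q = ΔU + W = nCpΔT = 28400 J.
State after step 1: P = 389 kPa, V = 64.8 L, T = 1140 K.
Step 2 — Adiabatic: T₂/T₁ = (P₂/P₁)^((γ−1)/γ) ⇒ T₂ = 1140×(0.352)^0.400 = 751 K; V₂ = 121 L.
ΔU = nCvΔT = 2.66×12.5×(751−1140) = -12900 J.
Q = 0 for an adiabatic process, so W = −ΔU = 12900 J.
Net over both steps: W = 24300 J, Q = 28400 J, ΔU = 4140 J.

24300 J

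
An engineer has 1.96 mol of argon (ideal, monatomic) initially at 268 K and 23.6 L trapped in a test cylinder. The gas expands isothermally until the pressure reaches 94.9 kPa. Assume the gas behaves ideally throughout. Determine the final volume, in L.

46.0 L

P₁ = nRT₁/V₁ = 1.96×8.314×268/23.6 = 185 kPa.
Isothermal: T stays 268 K; PV = const ⇒ V₂ = 46.0 L, P₂ = 94.9 kPa.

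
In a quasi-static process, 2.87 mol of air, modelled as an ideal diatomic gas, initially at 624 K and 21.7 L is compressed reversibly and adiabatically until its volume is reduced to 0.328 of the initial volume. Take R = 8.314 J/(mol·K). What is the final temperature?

P₁ = nRT₁/V₁ = 2.87×8.314×624/21.7 = 686 kPa.
Adiabatic: TV^(γ−1) = const ⇒ T₂ = 624×(3.05)^0.400 = 975 K; PV^γ = const ⇒ P₂ = 3270 kPa.

975 K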